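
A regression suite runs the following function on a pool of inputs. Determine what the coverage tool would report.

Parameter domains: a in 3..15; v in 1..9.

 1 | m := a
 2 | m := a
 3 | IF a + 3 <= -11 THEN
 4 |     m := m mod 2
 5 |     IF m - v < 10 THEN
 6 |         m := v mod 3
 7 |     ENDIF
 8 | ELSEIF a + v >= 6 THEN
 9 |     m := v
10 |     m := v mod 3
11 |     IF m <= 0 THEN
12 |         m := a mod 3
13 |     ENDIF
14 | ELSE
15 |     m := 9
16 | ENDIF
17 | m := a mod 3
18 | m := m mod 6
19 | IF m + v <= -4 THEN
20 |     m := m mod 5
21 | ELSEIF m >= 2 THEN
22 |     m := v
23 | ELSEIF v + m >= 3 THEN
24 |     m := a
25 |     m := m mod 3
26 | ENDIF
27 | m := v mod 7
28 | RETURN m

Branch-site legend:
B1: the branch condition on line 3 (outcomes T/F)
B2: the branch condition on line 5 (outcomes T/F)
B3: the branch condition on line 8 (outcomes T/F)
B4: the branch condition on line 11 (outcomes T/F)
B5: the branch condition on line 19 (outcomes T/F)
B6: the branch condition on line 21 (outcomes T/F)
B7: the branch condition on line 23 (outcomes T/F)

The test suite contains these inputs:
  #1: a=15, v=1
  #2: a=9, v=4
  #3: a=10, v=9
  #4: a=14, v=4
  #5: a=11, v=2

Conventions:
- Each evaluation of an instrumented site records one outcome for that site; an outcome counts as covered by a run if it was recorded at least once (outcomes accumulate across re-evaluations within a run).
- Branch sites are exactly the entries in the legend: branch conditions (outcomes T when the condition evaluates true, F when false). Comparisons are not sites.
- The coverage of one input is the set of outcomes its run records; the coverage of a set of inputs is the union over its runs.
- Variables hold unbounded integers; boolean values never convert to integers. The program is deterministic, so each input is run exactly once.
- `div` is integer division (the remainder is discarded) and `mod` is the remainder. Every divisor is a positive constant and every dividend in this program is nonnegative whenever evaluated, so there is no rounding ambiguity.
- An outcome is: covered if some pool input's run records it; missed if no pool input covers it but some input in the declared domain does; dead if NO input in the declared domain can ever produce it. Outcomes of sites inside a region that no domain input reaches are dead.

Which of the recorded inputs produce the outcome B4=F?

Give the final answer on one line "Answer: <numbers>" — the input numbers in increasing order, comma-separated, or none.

input #1 (a=15, v=1): produces B4=F
input #2 (a=9, v=4): produces B4=F
input #3 (a=10, v=9): does not produce B4=F
input #4 (a=14, v=4): produces B4=F
input #5 (a=11, v=2): produces B4=F

Answer: 1, 2, 4, 5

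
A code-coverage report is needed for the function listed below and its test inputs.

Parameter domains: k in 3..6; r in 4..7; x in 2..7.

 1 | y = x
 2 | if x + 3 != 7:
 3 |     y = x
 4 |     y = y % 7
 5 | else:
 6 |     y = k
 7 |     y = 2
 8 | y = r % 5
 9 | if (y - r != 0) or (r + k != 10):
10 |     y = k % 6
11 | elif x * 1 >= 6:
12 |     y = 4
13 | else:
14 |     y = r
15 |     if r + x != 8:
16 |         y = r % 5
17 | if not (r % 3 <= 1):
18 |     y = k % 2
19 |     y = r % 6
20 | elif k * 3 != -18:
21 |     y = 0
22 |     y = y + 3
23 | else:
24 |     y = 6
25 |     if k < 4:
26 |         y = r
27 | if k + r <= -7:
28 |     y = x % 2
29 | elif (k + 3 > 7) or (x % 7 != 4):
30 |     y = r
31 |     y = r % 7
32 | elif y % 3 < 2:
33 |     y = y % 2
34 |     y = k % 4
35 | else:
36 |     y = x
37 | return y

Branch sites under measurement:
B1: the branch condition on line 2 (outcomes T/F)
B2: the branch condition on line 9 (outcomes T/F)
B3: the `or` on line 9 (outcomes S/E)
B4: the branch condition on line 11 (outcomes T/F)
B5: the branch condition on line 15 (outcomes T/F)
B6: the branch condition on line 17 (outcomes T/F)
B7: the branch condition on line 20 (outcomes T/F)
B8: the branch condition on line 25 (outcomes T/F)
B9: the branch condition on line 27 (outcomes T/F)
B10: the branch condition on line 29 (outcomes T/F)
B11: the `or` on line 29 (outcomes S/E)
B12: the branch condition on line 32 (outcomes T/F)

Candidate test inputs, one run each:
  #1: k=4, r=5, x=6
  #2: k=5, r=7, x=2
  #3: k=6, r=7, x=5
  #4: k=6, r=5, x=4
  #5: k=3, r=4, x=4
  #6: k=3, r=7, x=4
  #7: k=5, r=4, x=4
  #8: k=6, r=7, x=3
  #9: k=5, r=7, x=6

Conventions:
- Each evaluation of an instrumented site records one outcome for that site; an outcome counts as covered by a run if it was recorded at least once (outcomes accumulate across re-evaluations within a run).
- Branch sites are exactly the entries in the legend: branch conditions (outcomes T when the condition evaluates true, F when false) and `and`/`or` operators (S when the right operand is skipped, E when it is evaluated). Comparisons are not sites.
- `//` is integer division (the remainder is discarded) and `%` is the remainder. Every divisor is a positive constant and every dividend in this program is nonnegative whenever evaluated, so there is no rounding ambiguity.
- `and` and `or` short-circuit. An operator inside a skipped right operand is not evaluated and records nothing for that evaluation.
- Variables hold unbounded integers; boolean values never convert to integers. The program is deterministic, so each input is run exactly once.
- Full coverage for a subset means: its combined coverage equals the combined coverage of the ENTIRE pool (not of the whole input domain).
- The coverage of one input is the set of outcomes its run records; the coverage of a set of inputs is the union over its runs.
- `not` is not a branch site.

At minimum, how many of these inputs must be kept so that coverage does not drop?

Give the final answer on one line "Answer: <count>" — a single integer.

run #1 (k=4, r=5, x=6) runs B1->T, B3->S, B2->T, B6->T, B9->F, B11->E, B10->T; records B1=T, B2=T, B3=S, B6=T, B9=F, B10=T, B11=E
run #2 (k=5, r=7, x=2) runs B1->T, B3->S, B2->T, B6->F, B7->T, B9->F, B11->S, B10->T; records B1=T, B2=T, B3=S, B6=F, B7=T, B9=F, B10=T, B11=S
run #3 (k=6, r=7, x=5) runs B1->T, B3->S, B2->T, B6->F, B7->T, B9->F, B11->S, B10->T; records B1=T, B2=T, B3=S, B6=F, B7=T, B9=F, B10=T, B11=S
run #4 (k=6, r=5, x=4) runs B1->F, B3->S, B2->T, B6->T, B9->F, B11->S, B10->T; records B1=F, B2=T, B3=S, B6=T, B9=F, B10=T, B11=S
run #5 (k=3, r=4, x=4) runs B1->F, B3->E, B2->T, B6->F, B7->T, B9->F, B11->E, B10->F, B12->T; records B1=F, B2=T, B3=E, B6=F, B7=T, B9=F, B10=F, B11=E, B12=T
run #6 (k=3, r=7, x=4) runs B1->F, B3->S, B2->T, B6->F, B7->T, B9->F, B11->E, B10->F, B12->T; records B1=F, B2=T, B3=S, B6=F, B7=T, B9=F, B10=F, B11=E, B12=T
run #7 (k=5, r=4, x=4) runs B1->F, B3->E, B2->T, B6->F, B7->T, B9->F, B11->S, B10->T; records B1=F, B2=T, B3=E, B6=F, B7=T, B9=F, B10=T, B11=S
run #8 (k=6, r=7, x=3) runs B1->T, B3->S, B2->T, B6->F, B7->T, B9->F, B11->S, B10->T; records B1=T, B2=T, B3=S, B6=F, B7=T, B9=F, B10=T, B11=S
run #9 (k=5, r=7, x=6) runs B1->T, B3->S, B2->T, B6->F, B7->T, B9->F, B11->S, B10->T; records B1=T, B2=T, B3=S, B6=F, B7=T, B9=F, B10=T, B11=S
the full pool covers 14 outcomes: B1=T, B1=F, B2=T, B3=S, B3=E, B6=T, B6=F, B7=T, B9=F, B10=T, B10=F, B11=S, B11=E, B12=T
size 1 is not enough: best union over all size-1 subsets is 9/14
size 2 is not enough: best union over all size-2 subsets is 13/14
size 3: inputs {1, 2, 5} cover all 14 outcomes, and no lexicographically smaller subset of this size does

Answer: 3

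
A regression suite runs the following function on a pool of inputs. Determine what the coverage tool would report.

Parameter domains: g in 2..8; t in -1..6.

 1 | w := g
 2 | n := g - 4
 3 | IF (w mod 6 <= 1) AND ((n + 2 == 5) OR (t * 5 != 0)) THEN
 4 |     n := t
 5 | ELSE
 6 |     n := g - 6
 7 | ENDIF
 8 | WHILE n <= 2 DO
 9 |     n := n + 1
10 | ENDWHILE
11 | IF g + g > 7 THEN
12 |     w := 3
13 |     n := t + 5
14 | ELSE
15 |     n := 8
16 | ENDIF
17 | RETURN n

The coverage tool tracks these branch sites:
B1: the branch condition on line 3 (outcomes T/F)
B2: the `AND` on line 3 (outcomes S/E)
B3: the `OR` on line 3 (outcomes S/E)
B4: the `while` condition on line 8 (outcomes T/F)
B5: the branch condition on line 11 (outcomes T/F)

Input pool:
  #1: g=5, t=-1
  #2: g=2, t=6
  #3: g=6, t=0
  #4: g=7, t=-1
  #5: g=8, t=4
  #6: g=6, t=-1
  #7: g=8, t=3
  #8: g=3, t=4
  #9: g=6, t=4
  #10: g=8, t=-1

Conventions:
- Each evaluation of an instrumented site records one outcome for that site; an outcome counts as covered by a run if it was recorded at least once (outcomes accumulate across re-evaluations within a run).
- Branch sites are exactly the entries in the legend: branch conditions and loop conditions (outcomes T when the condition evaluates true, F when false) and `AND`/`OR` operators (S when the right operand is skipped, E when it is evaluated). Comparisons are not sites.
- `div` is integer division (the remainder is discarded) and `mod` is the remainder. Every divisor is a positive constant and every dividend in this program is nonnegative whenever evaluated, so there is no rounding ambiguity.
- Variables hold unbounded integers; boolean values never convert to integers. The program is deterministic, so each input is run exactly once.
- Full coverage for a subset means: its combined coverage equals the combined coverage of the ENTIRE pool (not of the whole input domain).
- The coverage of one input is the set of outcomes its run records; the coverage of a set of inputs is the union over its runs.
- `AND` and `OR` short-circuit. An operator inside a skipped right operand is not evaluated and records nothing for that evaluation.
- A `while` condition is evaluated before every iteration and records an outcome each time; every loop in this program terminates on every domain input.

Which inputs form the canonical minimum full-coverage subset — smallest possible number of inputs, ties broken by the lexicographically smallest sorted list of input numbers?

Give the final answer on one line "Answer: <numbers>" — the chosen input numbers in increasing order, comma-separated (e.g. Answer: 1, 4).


test 1 (g=5, t=-1) hits B1=F, B2=S, B4=T, B4=F, B5=T
test 2 (g=2, t=6) hits B1=F, B2=S, B4=T, B4=F, B5=F
test 3 (g=6, t=0) hits B1=F, B2=E, B3=E, B4=T, B4=F, B5=T
test 4 (g=7, t=-1) hits B1=T, B2=E, B3=S, B4=T, B4=F, B5=T
test 5 (g=8, t=4) hits B1=F, B2=S, B4=T, B4=F, B5=T
test 6 (g=6, t=-1) hits B1=T, B2=E, B3=E, B4=T, B4=F, B5=T
test 7 (g=8, t=3) hits B1=F, B2=S, B4=T, B4=F, B5=T
test 8 (g=3, t=4) hits B1=F, B2=S, B4=T, B4=F, B5=F
test 9 (g=6, t=4) hits B1=T, B2=E, B3=E, B4=F, B5=T
test 10 (g=8, t=-1) hits B1=F, B2=S, B4=T, B4=F, B5=T
the full pool covers 10 outcomes: B1=T, B1=F, B2=S, B2=E, B3=S, B3=E, B4=T, B4=F, B5=T, B5=F
checked all size-1 subsets: none covers 10 outcomes (max 6/10)
checked all size-2 subsets: none covers 10 outcomes (max 9/10)
inputs {2, 3, 4} (size 3) cover everything; no size-3 subset with a lexicographically smaller index list covers all 10
Answer: 2, 3, 4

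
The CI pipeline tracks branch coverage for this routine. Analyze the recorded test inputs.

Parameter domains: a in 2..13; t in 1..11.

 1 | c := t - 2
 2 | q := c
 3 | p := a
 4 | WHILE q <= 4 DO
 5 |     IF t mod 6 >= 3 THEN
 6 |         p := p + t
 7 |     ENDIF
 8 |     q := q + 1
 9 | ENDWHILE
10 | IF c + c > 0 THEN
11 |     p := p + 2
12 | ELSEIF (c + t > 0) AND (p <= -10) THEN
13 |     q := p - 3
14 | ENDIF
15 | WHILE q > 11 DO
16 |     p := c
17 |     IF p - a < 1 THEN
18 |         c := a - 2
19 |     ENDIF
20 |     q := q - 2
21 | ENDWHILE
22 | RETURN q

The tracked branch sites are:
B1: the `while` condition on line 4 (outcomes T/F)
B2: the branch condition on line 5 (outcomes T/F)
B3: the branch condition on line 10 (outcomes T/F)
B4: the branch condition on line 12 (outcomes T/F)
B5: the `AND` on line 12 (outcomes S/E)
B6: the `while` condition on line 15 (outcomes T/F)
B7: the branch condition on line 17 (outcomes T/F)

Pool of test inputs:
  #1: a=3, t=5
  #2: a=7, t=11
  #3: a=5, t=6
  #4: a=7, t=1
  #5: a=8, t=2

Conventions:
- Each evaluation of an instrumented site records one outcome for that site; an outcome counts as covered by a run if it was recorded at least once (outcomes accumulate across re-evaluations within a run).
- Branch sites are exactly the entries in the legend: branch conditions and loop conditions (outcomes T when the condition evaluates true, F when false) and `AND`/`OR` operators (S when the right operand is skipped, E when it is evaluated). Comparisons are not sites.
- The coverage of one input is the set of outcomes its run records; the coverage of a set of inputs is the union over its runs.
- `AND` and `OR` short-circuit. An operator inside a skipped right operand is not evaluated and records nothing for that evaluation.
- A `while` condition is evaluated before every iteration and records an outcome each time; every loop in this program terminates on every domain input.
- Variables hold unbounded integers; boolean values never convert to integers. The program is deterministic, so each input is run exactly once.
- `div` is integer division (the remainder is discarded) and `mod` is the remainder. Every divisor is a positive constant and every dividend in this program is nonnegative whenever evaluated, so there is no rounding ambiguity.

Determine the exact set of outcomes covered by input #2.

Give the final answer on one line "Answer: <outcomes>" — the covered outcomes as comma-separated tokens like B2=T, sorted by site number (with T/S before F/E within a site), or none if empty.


Tracing the run of input #2 (a=7, t=11):
  B1->F, B3->T, B6->F
as a set, this run covers: B1=F, B3=T, B6=F
Answer: B1=F, B3=T, B6=F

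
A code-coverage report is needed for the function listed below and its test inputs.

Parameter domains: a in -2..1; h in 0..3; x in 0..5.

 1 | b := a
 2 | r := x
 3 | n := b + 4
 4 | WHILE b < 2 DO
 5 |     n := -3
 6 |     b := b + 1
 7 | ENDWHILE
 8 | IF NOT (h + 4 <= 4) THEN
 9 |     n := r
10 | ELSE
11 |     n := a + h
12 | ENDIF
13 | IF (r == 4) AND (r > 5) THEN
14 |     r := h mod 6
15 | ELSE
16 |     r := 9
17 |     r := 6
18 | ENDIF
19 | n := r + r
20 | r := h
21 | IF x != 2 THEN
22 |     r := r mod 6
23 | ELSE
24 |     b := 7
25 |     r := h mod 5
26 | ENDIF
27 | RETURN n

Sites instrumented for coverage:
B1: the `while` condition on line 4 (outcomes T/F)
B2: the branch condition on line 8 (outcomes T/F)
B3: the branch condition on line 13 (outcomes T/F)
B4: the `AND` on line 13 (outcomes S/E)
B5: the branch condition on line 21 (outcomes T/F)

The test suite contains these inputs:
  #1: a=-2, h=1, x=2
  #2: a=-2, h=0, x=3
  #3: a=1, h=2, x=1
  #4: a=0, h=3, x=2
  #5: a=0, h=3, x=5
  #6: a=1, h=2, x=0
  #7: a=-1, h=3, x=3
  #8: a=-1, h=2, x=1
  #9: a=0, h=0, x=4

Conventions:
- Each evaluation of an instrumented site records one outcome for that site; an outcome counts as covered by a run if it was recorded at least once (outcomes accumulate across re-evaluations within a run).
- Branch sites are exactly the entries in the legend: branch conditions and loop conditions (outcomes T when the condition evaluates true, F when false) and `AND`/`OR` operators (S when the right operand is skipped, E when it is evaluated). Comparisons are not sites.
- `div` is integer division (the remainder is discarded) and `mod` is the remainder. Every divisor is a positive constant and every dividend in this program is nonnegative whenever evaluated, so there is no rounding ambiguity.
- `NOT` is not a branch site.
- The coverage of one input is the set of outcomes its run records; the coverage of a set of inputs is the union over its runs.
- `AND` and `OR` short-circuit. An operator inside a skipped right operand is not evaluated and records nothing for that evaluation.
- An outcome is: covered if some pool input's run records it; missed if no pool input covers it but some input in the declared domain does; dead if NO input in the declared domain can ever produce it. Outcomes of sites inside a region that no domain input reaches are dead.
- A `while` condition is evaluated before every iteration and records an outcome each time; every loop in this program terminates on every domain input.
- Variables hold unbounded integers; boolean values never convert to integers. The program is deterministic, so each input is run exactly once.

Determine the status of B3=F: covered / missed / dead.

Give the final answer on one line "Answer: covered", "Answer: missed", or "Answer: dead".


B3=F is recorded by pool input(s) 1, 2, 3, 4, 5, 6, 7, 8, 9 -> covered
Answer: covered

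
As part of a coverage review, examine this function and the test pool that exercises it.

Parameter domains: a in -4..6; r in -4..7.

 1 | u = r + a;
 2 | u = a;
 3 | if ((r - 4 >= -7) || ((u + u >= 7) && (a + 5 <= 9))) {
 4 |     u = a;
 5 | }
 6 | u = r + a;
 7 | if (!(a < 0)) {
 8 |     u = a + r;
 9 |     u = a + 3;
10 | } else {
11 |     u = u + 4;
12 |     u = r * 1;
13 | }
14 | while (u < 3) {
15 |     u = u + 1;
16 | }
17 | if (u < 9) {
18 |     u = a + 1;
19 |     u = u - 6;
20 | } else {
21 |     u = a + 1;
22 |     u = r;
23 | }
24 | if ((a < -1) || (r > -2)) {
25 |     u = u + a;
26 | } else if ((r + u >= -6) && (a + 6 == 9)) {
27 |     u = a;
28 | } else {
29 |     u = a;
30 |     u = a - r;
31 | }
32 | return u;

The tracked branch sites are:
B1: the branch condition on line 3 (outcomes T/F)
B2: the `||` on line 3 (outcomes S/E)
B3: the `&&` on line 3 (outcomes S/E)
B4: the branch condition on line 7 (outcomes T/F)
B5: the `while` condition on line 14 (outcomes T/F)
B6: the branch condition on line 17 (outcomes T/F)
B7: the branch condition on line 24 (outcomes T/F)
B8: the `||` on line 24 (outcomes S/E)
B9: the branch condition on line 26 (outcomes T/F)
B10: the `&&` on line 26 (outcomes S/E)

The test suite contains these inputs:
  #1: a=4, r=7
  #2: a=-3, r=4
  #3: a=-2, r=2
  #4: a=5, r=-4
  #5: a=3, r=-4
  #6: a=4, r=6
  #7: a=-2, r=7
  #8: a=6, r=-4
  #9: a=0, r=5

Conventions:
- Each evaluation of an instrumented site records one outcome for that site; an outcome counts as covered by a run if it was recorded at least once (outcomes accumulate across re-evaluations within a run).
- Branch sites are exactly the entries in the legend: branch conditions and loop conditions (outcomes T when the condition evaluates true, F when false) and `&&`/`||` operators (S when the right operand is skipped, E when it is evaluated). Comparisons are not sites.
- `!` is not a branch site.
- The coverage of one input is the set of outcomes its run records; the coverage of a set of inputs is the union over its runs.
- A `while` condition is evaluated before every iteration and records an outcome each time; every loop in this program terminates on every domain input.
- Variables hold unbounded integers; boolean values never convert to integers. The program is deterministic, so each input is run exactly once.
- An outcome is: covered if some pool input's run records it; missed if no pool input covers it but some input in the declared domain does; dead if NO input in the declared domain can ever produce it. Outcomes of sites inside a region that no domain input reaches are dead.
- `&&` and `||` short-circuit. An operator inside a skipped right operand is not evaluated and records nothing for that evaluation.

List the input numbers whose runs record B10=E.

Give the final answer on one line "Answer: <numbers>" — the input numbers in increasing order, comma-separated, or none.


input #1 (a=4, r=7): never hits B10=E
input #2 (a=-3, r=4): never hits B10=E
input #3 (a=-2, r=2): never hits B10=E
input #4 (a=5, r=-4): hits B10=E
input #5 (a=3, r=-4): hits B10=E
input #6 (a=4, r=6): never hits B10=E
input #7 (a=-2, r=7): never hits B10=E
input #8 (a=6, r=-4): never hits B10=E
input #9 (a=0, r=5): never hits B10=E
Answer: 4, 5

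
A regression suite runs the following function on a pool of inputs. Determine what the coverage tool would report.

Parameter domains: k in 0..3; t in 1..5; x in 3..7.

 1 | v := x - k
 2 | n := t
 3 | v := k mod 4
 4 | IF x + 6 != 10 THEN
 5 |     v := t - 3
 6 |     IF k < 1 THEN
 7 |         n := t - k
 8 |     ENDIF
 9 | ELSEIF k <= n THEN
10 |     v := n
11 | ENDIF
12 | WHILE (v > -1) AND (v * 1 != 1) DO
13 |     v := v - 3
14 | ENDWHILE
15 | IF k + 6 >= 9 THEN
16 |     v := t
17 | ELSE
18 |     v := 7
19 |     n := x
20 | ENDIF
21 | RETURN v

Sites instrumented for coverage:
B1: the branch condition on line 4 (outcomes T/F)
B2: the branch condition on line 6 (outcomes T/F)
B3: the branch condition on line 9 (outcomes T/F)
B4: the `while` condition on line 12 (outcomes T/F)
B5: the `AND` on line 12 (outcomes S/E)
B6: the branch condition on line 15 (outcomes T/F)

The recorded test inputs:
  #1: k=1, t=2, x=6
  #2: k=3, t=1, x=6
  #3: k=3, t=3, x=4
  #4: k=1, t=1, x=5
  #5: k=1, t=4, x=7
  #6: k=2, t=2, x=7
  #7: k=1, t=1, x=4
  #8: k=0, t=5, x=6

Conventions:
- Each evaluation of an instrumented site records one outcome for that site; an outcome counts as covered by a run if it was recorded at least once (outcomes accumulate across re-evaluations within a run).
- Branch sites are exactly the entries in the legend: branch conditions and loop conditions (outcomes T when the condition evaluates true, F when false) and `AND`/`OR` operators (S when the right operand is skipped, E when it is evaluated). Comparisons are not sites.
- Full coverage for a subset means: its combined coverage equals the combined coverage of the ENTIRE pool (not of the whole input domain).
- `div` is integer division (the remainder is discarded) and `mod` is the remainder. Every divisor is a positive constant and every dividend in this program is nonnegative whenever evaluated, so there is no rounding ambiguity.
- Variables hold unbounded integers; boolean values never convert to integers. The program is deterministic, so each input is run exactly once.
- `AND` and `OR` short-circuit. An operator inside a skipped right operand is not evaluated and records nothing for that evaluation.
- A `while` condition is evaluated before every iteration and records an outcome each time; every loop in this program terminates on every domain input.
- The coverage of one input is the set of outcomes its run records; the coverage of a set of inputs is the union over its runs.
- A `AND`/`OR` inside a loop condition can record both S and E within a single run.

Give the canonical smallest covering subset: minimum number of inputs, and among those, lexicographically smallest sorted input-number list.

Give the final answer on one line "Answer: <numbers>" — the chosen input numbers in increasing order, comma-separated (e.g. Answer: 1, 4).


input #1 (k=1, t=2, x=6): events B1->T, B2->F, B5->S, B4->F, B6->F; covers B1=T, B2=F, B4=F, B5=S, B6=F
input #2 (k=3, t=1, x=6): events B1->T, B2->F, B5->S, B4->F, B6->T; covers B1=T, B2=F, B4=F, B5=S, B6=T
input #3 (k=3, t=3, x=4): events B1->F, B3->T, B5->E, B4->T, B5->E, B4->T, B5->S, B4->F, B6->T; covers B1=F, B3=T, B4=T, B4=F, B5=S, B5=E, B6=T
input #4 (k=1, t=1, x=5): events B1->T, B2->F, B5->S, B4->F, B6->F; covers B1=T, B2=F, B4=F, B5=S, B6=F
input #5 (k=1, t=4, x=7): events B1->T, B2->F, B5->E, B4->F, B6->F; covers B1=T, B2=F, B4=F, B5=E, B6=F
input #6 (k=2, t=2, x=7): events B1->T, B2->F, B5->S, B4->F, B6->F; covers B1=T, B2=F, B4=F, B5=S, B6=F
input #7 (k=1, t=1, x=4): events B1->F, B3->T, B5->E, B4->F, B6->F; covers B1=F, B3=T, B4=F, B5=E, B6=F
input #8 (k=0, t=5, x=6): events B1->T, B2->T, B5->E, B4->T, B5->S, B4->F, B6->F; covers B1=T, B2=T, B4=T, B4=F, B5=S, B5=E, B6=F
the full pool covers 11 outcomes: B1=T, B1=F, B2=T, B2=F, B3=T, B4=T, B4=F, B5=S, B5=E, B6=T, B6=F
no size-1 subset reaches all 11 outcomes (best union: 7/11)
no size-2 subset reaches all 11 outcomes (best union: 10/11)
size 3: inputs {1, 3, 8} cover all 11 outcomes, and no lexicographically smaller subset of this size does
Answer: 1, 3, 8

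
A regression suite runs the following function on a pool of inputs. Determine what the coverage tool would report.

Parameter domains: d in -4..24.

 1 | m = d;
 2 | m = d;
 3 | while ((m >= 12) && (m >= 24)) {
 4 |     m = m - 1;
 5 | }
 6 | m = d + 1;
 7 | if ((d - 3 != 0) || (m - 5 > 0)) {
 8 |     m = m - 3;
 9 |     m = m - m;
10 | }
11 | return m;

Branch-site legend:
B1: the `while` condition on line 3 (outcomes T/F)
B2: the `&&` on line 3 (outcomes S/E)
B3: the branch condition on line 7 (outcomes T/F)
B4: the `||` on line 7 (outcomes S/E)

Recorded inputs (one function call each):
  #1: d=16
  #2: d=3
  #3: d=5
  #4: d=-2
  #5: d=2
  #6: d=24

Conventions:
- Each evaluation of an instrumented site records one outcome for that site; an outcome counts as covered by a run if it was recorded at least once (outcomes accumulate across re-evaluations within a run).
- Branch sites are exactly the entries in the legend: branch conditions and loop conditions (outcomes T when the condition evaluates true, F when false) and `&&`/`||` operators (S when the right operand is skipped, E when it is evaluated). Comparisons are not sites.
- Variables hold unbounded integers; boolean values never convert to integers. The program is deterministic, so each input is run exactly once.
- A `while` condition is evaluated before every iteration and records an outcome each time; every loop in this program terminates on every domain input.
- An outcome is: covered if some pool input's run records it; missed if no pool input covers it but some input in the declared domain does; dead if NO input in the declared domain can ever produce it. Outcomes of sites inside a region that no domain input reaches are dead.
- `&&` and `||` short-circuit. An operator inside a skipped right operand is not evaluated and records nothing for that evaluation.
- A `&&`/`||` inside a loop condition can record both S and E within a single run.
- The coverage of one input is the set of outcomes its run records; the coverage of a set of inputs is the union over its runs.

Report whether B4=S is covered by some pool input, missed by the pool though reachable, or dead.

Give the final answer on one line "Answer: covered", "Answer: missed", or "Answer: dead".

B4=S is recorded by pool input(s) 1, 3, 4, 5, 6 -> covered

Answer: covered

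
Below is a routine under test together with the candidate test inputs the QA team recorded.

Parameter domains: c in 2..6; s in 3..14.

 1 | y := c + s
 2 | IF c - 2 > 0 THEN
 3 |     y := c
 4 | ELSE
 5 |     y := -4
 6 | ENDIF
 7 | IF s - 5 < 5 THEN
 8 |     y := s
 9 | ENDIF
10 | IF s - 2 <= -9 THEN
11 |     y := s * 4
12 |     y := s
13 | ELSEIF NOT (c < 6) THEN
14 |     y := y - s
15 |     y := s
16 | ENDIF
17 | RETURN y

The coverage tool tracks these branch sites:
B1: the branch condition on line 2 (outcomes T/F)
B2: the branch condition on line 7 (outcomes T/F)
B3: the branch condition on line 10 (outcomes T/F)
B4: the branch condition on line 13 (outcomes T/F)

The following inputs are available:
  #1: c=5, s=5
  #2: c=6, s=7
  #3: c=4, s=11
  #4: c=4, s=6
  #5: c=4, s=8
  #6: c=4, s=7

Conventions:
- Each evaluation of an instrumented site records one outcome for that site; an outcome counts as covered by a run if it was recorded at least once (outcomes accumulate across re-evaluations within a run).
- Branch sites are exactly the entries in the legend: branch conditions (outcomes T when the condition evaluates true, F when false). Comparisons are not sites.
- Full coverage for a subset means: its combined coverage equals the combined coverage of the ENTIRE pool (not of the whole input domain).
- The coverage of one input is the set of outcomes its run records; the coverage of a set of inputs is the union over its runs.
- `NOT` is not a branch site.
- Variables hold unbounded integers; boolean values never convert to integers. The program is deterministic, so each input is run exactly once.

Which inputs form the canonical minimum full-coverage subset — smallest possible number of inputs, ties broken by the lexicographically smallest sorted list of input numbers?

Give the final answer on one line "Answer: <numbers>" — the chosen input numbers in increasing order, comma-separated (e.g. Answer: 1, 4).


test 1 (c=5, s=5) fires B1->T, B2->T, B3->F, B4->F; hits B1=T, B2=T, B3=F, B4=F
test 2 (c=6, s=7) fires B1->T, B2->T, B3->F, B4->T; hits B1=T, B2=T, B3=F, B4=T
test 3 (c=4, s=11) fires B1->T, B2->F, B3->F, B4->F; hits B1=T, B2=F, B3=F, B4=F
test 4 (c=4, s=6) fires B1->T, B2->T, B3->F, B4->F; hits B1=T, B2=T, B3=F, B4=F
test 5 (c=4, s=8) fires B1->T, B2->T, B3->F, B4->F; hits B1=T, B2=T, B3=F, B4=F
test 6 (c=4, s=7) fires B1->T, B2->T, B3->F, B4->F; hits B1=T, B2=T, B3=F, B4=F
the full pool covers 6 outcomes: B1=T, B2=T, B2=F, B3=F, B4=T, B4=F
size 1 is not enough: best union over all size-1 subsets is 4/6
the canonical winner is {2, 3}: size 2, full 6-outcome coverage, earliest index list among size-2 covers
Answer: 2, 3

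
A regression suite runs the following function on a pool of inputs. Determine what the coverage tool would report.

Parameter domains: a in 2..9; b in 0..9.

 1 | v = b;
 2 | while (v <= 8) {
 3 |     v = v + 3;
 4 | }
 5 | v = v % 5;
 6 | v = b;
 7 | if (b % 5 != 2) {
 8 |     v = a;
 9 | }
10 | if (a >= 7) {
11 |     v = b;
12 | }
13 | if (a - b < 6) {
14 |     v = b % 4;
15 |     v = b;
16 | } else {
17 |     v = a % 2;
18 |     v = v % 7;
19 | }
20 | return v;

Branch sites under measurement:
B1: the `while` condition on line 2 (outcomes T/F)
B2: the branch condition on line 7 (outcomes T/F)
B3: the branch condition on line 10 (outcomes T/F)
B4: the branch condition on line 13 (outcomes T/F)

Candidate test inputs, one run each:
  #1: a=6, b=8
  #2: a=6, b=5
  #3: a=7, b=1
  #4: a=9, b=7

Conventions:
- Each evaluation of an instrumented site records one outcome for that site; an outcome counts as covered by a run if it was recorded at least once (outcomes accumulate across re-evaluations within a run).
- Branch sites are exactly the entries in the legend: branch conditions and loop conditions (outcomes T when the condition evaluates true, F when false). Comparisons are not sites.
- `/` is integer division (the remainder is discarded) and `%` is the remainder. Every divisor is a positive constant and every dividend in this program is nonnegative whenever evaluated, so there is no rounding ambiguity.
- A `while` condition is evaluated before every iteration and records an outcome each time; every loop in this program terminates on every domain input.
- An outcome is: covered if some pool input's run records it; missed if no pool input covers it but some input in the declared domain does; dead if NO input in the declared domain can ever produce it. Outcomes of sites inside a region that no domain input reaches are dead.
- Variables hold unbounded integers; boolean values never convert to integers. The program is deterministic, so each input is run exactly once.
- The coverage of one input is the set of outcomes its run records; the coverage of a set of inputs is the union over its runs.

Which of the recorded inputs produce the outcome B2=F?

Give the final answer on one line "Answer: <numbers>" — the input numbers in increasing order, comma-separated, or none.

input #1 (a=6, b=8): misses B2=F
input #2 (a=6, b=5): misses B2=F
input #3 (a=7, b=1): misses B2=F
input #4 (a=9, b=7): covers B2=F

Answer: 4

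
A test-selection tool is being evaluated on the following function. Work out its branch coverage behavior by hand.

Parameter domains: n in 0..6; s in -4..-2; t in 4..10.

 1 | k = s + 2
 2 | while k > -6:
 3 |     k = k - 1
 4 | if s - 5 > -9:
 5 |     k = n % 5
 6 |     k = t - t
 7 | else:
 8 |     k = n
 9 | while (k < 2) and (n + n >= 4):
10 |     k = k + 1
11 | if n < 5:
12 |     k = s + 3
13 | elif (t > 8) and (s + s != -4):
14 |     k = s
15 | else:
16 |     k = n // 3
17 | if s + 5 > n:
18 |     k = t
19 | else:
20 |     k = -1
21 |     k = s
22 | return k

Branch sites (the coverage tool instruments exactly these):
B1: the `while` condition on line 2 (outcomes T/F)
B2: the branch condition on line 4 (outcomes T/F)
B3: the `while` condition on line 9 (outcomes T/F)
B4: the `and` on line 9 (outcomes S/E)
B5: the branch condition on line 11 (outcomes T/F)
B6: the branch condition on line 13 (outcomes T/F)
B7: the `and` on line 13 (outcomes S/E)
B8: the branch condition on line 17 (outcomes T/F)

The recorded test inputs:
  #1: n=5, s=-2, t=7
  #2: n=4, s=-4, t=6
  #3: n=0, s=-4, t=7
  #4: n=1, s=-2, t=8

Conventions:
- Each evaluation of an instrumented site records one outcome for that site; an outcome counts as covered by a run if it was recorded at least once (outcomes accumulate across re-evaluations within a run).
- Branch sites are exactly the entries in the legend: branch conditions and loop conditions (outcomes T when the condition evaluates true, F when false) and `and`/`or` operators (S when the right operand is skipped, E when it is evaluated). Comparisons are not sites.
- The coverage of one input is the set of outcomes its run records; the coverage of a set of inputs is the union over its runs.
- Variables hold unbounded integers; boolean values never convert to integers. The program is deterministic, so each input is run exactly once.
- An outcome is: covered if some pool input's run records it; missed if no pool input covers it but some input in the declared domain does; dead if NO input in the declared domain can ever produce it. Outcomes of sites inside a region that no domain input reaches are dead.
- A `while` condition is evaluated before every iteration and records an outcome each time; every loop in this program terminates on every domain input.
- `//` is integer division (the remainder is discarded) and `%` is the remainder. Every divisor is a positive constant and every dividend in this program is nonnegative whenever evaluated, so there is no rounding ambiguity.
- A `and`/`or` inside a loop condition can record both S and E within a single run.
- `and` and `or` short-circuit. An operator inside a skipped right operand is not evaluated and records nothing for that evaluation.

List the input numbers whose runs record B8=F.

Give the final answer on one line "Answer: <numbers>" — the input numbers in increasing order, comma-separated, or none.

input #1 (n=5, s=-2, t=7): covers B8=F
input #2 (n=4, s=-4, t=6): covers B8=F
input #3 (n=0, s=-4, t=7): misses B8=F
input #4 (n=1, s=-2, t=8): misses B8=F

Answer: 1, 2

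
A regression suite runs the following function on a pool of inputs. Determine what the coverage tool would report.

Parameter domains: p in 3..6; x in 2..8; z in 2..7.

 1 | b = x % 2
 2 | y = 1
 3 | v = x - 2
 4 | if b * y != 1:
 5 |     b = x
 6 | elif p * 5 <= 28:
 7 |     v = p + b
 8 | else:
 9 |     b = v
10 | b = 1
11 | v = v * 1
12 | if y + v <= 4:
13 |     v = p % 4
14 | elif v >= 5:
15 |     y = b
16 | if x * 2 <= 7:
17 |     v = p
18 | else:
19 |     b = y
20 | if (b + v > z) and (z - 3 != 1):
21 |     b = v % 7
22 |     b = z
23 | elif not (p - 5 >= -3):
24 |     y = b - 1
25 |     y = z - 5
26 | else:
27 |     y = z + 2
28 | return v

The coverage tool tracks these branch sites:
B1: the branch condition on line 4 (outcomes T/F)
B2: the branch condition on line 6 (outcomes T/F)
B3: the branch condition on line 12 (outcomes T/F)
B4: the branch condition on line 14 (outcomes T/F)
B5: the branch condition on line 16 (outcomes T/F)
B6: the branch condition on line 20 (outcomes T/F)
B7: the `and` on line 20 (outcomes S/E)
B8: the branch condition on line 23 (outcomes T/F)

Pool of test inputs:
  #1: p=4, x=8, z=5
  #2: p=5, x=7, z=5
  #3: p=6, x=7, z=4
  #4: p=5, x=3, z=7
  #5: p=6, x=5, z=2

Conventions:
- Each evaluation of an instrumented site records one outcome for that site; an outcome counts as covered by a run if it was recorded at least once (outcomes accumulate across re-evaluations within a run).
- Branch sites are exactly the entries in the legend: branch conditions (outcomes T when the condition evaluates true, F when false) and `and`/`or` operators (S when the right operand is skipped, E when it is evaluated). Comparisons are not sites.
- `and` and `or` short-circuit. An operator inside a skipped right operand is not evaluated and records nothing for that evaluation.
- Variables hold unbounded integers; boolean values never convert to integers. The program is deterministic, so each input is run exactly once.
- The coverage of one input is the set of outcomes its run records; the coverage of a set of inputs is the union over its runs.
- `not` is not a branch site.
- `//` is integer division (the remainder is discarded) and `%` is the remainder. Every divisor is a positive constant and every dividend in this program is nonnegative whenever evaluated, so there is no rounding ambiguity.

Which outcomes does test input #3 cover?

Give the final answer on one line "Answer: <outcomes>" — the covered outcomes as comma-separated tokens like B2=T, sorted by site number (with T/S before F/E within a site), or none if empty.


Simulating input #3 (p=6, x=7, z=4) step by step:
  B1->F, B2->F, B3->F, B4->T, B5->F, B7->E, B6->F, B8->F
distinct outcomes covered: B1=F, B2=F, B3=F, B4=T, B5=F, B6=F, B7=E, B8=F
Answer: B1=F, B2=F, B3=F, B4=T, B5=F, B6=F, B7=E, B8=F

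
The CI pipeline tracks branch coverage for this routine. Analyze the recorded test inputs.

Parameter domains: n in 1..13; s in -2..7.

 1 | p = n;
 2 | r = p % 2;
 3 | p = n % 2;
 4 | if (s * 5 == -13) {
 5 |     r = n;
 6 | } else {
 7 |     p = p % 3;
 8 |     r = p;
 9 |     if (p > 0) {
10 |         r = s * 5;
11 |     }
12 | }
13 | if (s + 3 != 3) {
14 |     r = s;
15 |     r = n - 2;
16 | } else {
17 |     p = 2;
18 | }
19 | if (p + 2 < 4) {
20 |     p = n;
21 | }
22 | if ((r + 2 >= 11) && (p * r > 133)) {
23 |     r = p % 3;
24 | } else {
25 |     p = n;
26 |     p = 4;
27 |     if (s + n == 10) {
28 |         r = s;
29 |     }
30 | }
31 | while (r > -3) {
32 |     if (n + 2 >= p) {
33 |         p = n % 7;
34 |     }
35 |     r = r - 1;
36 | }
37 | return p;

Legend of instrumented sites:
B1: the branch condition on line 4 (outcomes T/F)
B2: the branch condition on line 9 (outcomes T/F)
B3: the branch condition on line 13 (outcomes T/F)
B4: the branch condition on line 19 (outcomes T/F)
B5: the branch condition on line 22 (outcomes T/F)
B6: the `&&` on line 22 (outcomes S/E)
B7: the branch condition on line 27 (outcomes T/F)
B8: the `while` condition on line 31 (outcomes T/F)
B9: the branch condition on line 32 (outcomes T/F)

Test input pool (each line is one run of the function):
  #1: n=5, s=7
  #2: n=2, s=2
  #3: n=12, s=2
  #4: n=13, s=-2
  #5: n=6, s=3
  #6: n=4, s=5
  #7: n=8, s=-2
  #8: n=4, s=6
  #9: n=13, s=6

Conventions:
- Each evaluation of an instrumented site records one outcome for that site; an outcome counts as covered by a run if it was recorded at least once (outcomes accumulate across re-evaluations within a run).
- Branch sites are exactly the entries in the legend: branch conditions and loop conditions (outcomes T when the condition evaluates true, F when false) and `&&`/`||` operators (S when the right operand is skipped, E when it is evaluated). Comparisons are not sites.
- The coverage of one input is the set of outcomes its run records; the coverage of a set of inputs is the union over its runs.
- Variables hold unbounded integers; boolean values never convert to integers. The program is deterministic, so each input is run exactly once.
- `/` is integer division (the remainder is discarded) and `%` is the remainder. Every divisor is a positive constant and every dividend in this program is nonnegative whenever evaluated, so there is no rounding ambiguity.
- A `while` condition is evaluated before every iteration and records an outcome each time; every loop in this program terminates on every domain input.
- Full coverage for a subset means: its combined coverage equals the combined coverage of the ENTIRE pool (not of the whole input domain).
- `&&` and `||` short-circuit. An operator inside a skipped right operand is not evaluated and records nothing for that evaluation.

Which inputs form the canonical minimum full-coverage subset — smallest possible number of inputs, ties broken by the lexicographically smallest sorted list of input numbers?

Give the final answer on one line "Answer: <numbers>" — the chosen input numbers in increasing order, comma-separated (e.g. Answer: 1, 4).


test 1 (n=5, s=7) fires B1->F, B2->T, B3->T, B4->T, B6->S, B5->F, B7->F, B8->T, B9->T, B8->T, B9->T, B8->T, B9->T, B8->T, ...; hits B1=F, B2=T, B3=T, B4=T, B5=F, B6=S, B7=F, B8=T, B8=F, B9=T
test 2 (n=2, s=2) fires B1->F, B2->F, B3->T, B4->T, B6->S, B5->F, B7->F, B8->T, B9->T, B8->T, B9->T, B8->T, B9->T, B8->F; hits B1=F, B2=F, B3=T, B4=T, B5=F, B6=S, B7=F, B8=T, B8=F, B9=T
test 3 (n=12, s=2) fires B1->F, B2->F, B3->T, B4->T, B6->E, B5->F, B7->F, B8->T, B9->T, B8->T, B9->T, B8->T, B9->T, B8->T, ...; hits B1=F, B2=F, B3=T, B4=T, B5=F, B6=E, B7=F, B8=T, B8=F, B9=T
test 4 (n=13, s=-2) fires B1->F, B2->T, B3->T, B4->T, B6->E, B5->T, B8->T, B9->T, B8->T, B9->T, B8->T, B9->T, B8->T, B9->T, ...; hits B1=F, B2=T, B3=T, B4=T, B5=T, B6=E, B8=T, B8=F, B9=T
test 5 (n=6, s=3) fires B1->F, B2->F, B3->T, B4->T, B6->S, B5->F, B7->F, B8->T, B9->T, B8->T, B9->T, B8->T, B9->T, B8->T, ...; hits B1=F, B2=F, B3=T, B4=T, B5=F, B6=S, B7=F, B8=T, B8=F, B9=T
test 6 (n=4, s=5) fires B1->F, B2->F, B3->T, B4->T, B6->S, B5->F, B7->F, B8->T, B9->T, B8->T, B9->T, B8->T, B9->T, B8->T, ...; hits B1=F, B2=F, B3=T, B4=T, B5=F, B6=S, B7=F, B8=T, B8=F, B9=T
test 7 (n=8, s=-2) fires B1->F, B2->F, B3->T, B4->T, B6->S, B5->F, B7->F, B8->T, B9->T, B8->T, B9->T, B8->T, B9->T, B8->T, ...; hits B1=F, B2=F, B3=T, B4=T, B5=F, B6=S, B7=F, B8=T, B8=F, B9=T
test 8 (n=4, s=6) fires B1->F, B2->F, B3->T, B4->T, B6->S, B5->F, B7->T, B8->T, B9->T, B8->T, B9->T, B8->T, B9->T, B8->T, ...; hits B1=F, B2=F, B3=T, B4=T, B5=F, B6=S, B7=T, B8=T, B8=F, B9=T
test 9 (n=13, s=6) fires B1->F, B2->T, B3->T, B4->T, B6->E, B5->T, B8->T, B9->T, B8->T, B9->T, B8->T, B9->T, B8->T, B9->T, ...; hits B1=F, B2=T, B3=T, B4=T, B5=T, B6=E, B8=T, B8=F, B9=T
together the pool reaches 14 outcomes: B1=F, B2=T, B2=F, B3=T, B4=T, B5=T, B5=F, B6=S, B6=E, B7=T, B7=F, B8=T, B8=F, B9=T
every size-1 subset falls short of the 14 outcomes (best: 10/14)
every size-2 subset falls short of the 14 outcomes (best: 13/14)
at size 3, {1, 4, 8} reaches all 14 outcomes; every lexicographically earlier size-3 subset fails
Answer: 1, 4, 8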